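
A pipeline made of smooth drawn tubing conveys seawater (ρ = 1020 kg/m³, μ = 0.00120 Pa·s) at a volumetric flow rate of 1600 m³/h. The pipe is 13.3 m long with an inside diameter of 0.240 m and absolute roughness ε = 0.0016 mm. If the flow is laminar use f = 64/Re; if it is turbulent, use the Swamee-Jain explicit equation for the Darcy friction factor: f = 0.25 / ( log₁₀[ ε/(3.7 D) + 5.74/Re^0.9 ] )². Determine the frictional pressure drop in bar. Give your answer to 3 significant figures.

Q = 1600 m³/h = 1600/3600 = 0.4444 m³/s.
Cross-sectional area A = πD²/4 = π(0.24)²/4 = 0.04524 m²; mean velocity V = Q/A = 0.4444/0.04524 = 9.824 m/s.
Reynolds number Re = ρVD/μ = 1020 · 9.824 · 0.24 / 0.0012 = 2.004e+06.
Re > 4000 → turbulent. Relative roughness ε/D = 1.6e-06/0.24 = 6.67e-06. Swamee-Jain: f = 0.25/(log₁₀[6.67e-06/3.7 + 5.74/2.004e+06^0.9])² = 0.25/(log₁₀[1.8e-06 + 1.22e-05])² = 0.25/(-4.853)² = 0.01061.
Darcy-Weisbach: ΔP = f(L/D)(ρV²/2) = 0.01061·(13.3/0.24)·(1020·9.824²/2) = 0.01061·55.42·4.922e+04 = 2.895e+04 Pa.
ΔP = 2.895e+04 Pa = 0.290 bar.

ΔP ≈ 0.290 bar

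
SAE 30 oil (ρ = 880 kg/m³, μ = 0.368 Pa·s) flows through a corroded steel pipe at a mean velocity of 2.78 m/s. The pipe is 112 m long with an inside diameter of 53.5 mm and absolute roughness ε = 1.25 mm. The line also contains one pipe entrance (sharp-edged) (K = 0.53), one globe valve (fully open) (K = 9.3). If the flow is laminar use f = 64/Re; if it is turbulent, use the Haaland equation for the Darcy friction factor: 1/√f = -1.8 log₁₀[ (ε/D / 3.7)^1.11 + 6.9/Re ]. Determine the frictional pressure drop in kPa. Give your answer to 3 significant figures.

ΔP ≈ 1310 kPa

Reynolds number Re = ρVD/μ = 880 · 2.78 · 0.0535 / 0.368 = 355.7.
Re < 2300 → laminar flow, so f = 64/Re = 64/355.7 = 0.1799 (the turbulent correlation is not needed).
Total minor-loss coefficient ΣK = 1·0.53 + 1·9.3 = 9.83.
ΔP = [f·L/D + ΣK]·(ρV²/2) = [0.1799·112/0.0535 + 9.83]·(880·2.78²/2) = [376.7 + 9.83]·3400 = 1.314e+06 Pa.
ΔP = 1.314e+06 Pa = 1310 kPa.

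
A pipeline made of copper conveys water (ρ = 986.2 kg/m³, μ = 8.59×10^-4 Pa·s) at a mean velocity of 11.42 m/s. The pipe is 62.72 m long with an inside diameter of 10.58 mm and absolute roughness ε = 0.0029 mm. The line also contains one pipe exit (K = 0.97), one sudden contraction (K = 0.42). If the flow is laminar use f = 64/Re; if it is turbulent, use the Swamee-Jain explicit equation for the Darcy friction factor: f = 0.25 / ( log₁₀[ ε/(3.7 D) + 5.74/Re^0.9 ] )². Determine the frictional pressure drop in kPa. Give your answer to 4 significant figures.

ΔP ≈ 7130 kPa

Reynolds number Re = ρVD/μ = 986.2 · 11.42 · 0.01058 / 0.000859 = 1.387e+05.
Re > 4000 → turbulent. Relative roughness ε/D = 2.9e-06/0.01058 = 0.000274. Swamee-Jain: f = 0.25/(log₁₀[0.000274/3.7 + 5.74/1.387e+05^0.9])² = 0.25/(log₁₀[7.41e-05 + 0.000135])² = 0.25/(-3.679)² = 0.01847.
Total minor-loss coefficient ΣK = 1·0.97 + 1·0.42 = 1.39.
ΔP = [f·L/D + ΣK]·(ρV²/2) = [0.01847·62.72/0.01058 + 1.39]·(986.2·11.42²/2) = [109.5 + 1.39]·6.431e+04 = 7.13e+06 Pa.
ΔP = 7.13e+06 Pa = 7130 kPa.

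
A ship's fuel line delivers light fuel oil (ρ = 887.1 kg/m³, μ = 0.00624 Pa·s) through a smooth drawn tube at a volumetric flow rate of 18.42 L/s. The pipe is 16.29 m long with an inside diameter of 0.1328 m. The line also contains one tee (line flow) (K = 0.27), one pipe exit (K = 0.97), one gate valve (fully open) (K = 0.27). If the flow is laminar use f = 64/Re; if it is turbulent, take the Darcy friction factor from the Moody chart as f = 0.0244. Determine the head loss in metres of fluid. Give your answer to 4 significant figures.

Q = 18.42 L/s = 18.42/1000 = 0.01842 m³/s.
Cross-sectional area A = πD²/4 = π(0.1328)²/4 = 0.01385 m²; mean velocity V = Q/A = 0.01842/0.01385 = 1.33 m/s.
Reynolds number Re = ρVD/μ = 887.1 · 1.33 · 0.1328 / 0.00624 = 2.511e+04.
Re > 4000 → turbulent; use the Moody-chart value f = 0.0244.
Total minor-loss coefficient ΣK = 1·0.27 + 1·0.97 + 1·0.27 = 1.51.
ΔP = [f·L/D + ΣK]·(ρV²/2) = [0.0244·16.29/0.1328 + 1.51]·(887.1·1.33²/2) = [2.993 + 1.51]·784.4 = 3532 Pa.
Head loss h_f = ΔP/(ρg) = 3532/(887.1·9.81) = 0.4059 m.

h_f ≈ 0.4059 m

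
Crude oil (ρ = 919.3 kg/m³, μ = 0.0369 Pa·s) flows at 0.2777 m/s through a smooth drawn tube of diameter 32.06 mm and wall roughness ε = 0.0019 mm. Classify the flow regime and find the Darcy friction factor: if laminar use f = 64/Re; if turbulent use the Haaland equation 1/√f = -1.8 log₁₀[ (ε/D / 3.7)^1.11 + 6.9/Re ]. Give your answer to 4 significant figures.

Re = ρVD/μ = 919.3·0.2777·0.03206/0.0369 = 221.8.
Re < 2300 → laminar, so f = 64/Re = 0.2885 (roughness is irrelevant in laminar flow).

f ≈ 0.2885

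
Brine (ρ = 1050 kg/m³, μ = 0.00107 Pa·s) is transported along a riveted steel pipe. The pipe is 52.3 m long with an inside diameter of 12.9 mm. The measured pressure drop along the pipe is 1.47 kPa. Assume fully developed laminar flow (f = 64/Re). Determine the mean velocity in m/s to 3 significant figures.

For laminar flow, f = 64/Re with Re = ρVD/μ, so Darcy-Weisbach reduces to ΔP = 32μLV/D². Solving for V: V = ΔP·D²/(32μL) = 1470·(0.0129)²/(32·0.00107·52.3) = 0.1366 m/s.
Check: Re = ρVD/μ = 1050·0.1366·0.0129/0.00107 = 1729 < 2300, so the laminar assumption holds.

V ≈ 0.137 m/s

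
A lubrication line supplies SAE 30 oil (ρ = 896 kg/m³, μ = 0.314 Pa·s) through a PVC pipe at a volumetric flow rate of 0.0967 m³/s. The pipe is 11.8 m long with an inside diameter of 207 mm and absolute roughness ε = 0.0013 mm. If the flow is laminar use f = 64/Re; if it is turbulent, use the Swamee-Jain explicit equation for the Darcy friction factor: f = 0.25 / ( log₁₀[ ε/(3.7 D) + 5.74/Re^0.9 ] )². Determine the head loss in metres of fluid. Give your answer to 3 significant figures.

Cross-sectional area A = πD²/4 = π(0.207)²/4 = 0.03365 m²; mean velocity V = Q/A = 0.0967/0.03365 = 2.873 m/s.
Reynolds number Re = ρVD/μ = 896 · 2.873 · 0.207 / 0.314 = 1697.
Re < 2300 → laminar flow, so f = 64/Re = 64/1697 = 0.03771 (the turbulent correlation is not needed).
Darcy-Weisbach: ΔP = f(L/D)(ρV²/2) = 0.03771·(11.8/0.207)·(896·2.873²/2) = 0.03771·57·3699 = 7951 Pa.
Head loss h_f = ΔP/(ρg) = 7951/(896·9.81) = 0.905 m.

h_f ≈ 0.905 m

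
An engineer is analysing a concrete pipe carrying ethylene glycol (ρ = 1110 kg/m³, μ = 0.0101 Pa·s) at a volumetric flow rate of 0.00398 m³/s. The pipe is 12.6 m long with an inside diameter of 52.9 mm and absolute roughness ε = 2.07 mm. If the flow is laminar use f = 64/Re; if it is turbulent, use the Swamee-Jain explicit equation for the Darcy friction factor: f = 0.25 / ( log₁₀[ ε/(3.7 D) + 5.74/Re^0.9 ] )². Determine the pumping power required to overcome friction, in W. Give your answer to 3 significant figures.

Cross-sectional area A = πD²/4 = π(0.0529)²/4 = 0.002198 m²; mean velocity V = Q/A = 0.00398/0.002198 = 1.811 m/s.
Reynolds number Re = ρVD/μ = 1110 · 1.811 · 0.0529 / 0.0101 = 1.053e+04.
Re > 4000 → turbulent. Relative roughness ε/D = 0.00207/0.0529 = 0.0391. Swamee-Jain: f = 0.25/(log₁₀[0.0391/3.7 + 5.74/1.053e+04^0.9])² = 0.25/(log₁₀[0.0106 + 0.00138])² = 0.25/(-1.923)² = 0.06764.
Darcy-Weisbach: ΔP = f(L/D)(ρV²/2) = 0.06764·(12.6/0.0529)·(1110·1.811²/2) = 0.06764·238.2·1820 = 2.932e+04 Pa.
Pumping power P = QΔP = 0.00398·2.932e+04 = 116.7 W = 117 W.

P ≈ 117 W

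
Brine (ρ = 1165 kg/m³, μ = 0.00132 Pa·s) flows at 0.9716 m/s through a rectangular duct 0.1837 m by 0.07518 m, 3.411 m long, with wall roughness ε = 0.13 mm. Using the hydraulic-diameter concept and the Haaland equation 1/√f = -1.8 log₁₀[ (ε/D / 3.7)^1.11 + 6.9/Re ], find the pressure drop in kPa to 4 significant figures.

ΔP ≈ 0.4019 kPa

Hydraulic diameter D_h = 4A/P = 4·(0.1837·0.07518)/(2·(0.1837+0.07518)) = 0.05524/0.5178 = 0.1067 m.
Re = ρVD_h/μ = 1165·0.9716·0.1067/0.00132 = 9.149e+04.
ε/D_h = 0.00013/0.1067 = 0.00122; Haaland gives 1/√f = -1.8 log₁₀[0.000136+7.54e-05] = 6.614, so f = 0.02286.
ΔP = f(L/D_h)(ρV²/2) = 0.02286·3.411/0.1067·549.9 = 401.9 Pa.
ΔP = 0.4019 kPa.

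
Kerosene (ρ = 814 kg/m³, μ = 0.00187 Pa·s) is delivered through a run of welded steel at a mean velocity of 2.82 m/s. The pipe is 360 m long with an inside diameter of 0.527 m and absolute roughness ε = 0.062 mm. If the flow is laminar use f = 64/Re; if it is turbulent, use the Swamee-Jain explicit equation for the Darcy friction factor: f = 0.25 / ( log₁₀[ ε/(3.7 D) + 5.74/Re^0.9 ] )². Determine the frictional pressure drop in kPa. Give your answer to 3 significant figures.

Reynolds number Re = ρVD/μ = 814 · 2.82 · 0.527 / 0.00187 = 6.469e+05.
Re > 4000 → turbulent. Relative roughness ε/D = 6.2e-05/0.527 = 0.000118. Swamee-Jain: f = 0.25/(log₁₀[0.000118/3.7 + 5.74/6.469e+05^0.9])² = 0.25/(log₁₀[3.18e-05 + 3.38e-05])² = 0.25/(-4.183)² = 0.01429.
Darcy-Weisbach: ΔP = f(L/D)(ρV²/2) = 0.01429·(360/0.527)·(814·2.82²/2) = 0.01429·683.1·3237 = 3.159e+04 Pa.
ΔP = 3.159e+04 Pa = 31.6 kPa.

ΔP ≈ 31.6 kPa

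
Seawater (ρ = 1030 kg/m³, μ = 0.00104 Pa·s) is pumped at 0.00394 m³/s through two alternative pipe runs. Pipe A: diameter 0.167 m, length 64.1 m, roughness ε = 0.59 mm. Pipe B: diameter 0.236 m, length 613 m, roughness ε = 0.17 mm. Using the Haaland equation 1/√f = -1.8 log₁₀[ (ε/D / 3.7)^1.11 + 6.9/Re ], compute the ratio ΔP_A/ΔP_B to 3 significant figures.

Pipe A: V = Q/A = 0.00394/0.0219 = 0.1799 m/s; Re = 2.975e+04; ε/D = 0.00353; Haaland → f = 0.03072; ΔP_A = f(L/D)(ρV²/2) = 196.5 Pa.
Pipe B: V = Q/A = 0.00394/0.04374 = 0.09007 m/s; Re = 2.105e+04; ε/D = 0.00072; Haaland → f = 0.0268; ΔP_B = f(L/D)(ρV²/2) = 290.8 Pa.
ΔP_A/ΔP_B = 196.5/290.8 = 0.676.

ΔP_A/ΔP_B ≈ 0.676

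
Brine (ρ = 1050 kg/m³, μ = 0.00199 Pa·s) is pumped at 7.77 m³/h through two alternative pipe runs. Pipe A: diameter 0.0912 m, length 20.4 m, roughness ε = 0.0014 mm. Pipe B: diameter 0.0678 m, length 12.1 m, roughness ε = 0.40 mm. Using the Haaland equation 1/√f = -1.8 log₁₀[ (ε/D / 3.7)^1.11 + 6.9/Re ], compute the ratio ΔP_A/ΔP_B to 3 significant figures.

ΔP_A/ΔP_B ≈ 0.296

Pipe A: V = Q/A = 0.002158/0.006533 = 0.3304 m/s; Re = 1.59e+04; ε/D = 1.54e-05; Haaland → f = 0.02731; ΔP_A = f(L/D)(ρV²/2) = 350.2 Pa.
Pipe B: V = Q/A = 0.002158/0.00361 = 0.5978 m/s; Re = 2.139e+04; ε/D = 0.0059; Haaland → f = 0.03533; ΔP_B = f(L/D)(ρV²/2) = 1183 Pa.
ΔP_A/ΔP_B = 350.2/1183 = 0.296.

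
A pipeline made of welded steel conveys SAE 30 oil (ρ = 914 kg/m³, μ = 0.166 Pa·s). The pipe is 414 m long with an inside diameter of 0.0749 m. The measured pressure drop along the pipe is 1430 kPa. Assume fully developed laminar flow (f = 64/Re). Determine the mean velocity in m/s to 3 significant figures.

V ≈ 3.65 m/s

For laminar flow, f = 64/Re with Re = ρVD/μ, so Darcy-Weisbach reduces to ΔP = 32μLV/D². Solving for V: V = ΔP·D²/(32μL) = 1.43e+06·(0.0749)²/(32·0.166·414) = 3.648 m/s.
Check: Re = ρVD/μ = 914·3.648·0.0749/0.166 = 1504 < 2300, so the laminar assumption holds.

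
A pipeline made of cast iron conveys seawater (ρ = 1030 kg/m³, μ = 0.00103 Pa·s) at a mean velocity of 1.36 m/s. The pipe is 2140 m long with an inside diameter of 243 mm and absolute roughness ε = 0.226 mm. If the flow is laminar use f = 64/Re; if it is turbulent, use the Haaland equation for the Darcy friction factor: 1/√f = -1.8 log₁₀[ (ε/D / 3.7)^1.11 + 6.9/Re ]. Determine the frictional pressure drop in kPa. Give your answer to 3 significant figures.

Reynolds number Re = ρVD/μ = 1030 · 1.36 · 0.243 / 0.00103 = 3.305e+05.
Re > 4000 → turbulent. Relative roughness ε/D = 0.000226/0.243 = 0.00093. Haaland: 1/√f = -1.8 log₁₀[(0.00093/3.7)^1.11 + 6.9/3.305e+05] = -1.8 log₁₀[0.000101 + 2.09e-05] = 7.045, so f = 0.02015.
Darcy-Weisbach: ΔP = f(L/D)(ρV²/2) = 0.02015·(2140/0.243)·(1030·1.36²/2) = 0.02015·8807·952.5 = 1.69e+05 Pa.
ΔP = 1.69e+05 Pa = 169 kPa.

ΔP ≈ 169 kPa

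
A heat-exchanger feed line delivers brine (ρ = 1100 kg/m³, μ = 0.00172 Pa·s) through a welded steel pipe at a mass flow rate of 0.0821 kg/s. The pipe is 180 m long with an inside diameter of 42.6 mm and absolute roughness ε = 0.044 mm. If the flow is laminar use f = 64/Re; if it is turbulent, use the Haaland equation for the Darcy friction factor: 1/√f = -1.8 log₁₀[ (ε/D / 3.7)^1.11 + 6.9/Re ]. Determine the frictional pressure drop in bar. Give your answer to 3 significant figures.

A = πD²/4 = π(0.0426)²/4 = 0.001425 m²; mean velocity V = ṁ/(ρA) = 0.0821/(1100 · 0.001425) = 0.05237 m/s.
Reynolds number Re = ρVD/μ = 1100 · 0.05237 · 0.0426 / 0.00172 = 1427.
Re < 2300 → laminar flow, so f = 64/Re = 64/1427 = 0.04486 (the turbulent correlation is not needed).
Darcy-Weisbach: ΔP = f(L/D)(ρV²/2) = 0.04486·(180/0.0426)·(1100·0.05237²/2) = 0.04486·4225·1.508 = 285.9 Pa.
ΔP = 285.9 Pa = 0.00286 bar.

ΔP ≈ 0.00286 bar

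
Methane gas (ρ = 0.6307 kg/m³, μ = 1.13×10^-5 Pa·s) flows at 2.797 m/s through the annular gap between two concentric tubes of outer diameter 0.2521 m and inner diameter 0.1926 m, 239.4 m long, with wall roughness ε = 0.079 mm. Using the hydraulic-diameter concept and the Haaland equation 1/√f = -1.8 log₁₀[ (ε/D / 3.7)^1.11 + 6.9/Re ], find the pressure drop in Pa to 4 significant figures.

ΔP ≈ 329.5 Pa

Hydraulic diameter D_h = 4A/P = D_o - D_i = 0.2521 - 0.1926 = 0.0595 m.
Re = ρVD_h/μ = 0.6307·2.797·0.0595/1.13e-05 = 9289.
ε/D_h = 7.9e-05/0.0595 = 0.00133; Haaland gives 1/√f = -1.8 log₁₀[0.00015+0.000743] = 5.489, so f = 0.03319.
ΔP = f(L/D_h)(ρV²/2) = 0.03319·239.4/0.0595·2.467 = 329.5 Pa.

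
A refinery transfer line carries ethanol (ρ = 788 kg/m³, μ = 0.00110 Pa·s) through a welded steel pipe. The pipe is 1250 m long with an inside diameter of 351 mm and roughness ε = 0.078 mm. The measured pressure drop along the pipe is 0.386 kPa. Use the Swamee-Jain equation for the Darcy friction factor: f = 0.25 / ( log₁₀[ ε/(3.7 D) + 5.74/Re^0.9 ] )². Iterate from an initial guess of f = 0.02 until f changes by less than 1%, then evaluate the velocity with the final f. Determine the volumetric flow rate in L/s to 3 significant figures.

Rearranging Darcy-Weisbach: V = √(2·ΔP·D/(f·L·ρ)). With ε/D = 7.8e-05/0.351 = 0.000222, iterate starting from f = 0.02:
  f = 0.02 → V = √(2·386·0.351/(0.02·1250·788)) = 0.1173 m/s; Re = ρVD/μ = 2.949e+04; f → 0.02414
  f = 0.02414 → V = 0.1068 m/s; Re = 2.684e+04; f → 0.02464
  f = 0.02464 → V = 0.1057 m/s; Re = 2.657e+04; f → 0.0247
Converged (Δf/f < 1%). With the final f = 0.0247: V = √(2·386·0.351/(0.0247·1250·788)) = 0.1055 m/s.
Q = V·A = 0.1055·(π/4·0.351²) = 0.01021 m³/s = 10.2 L/s.

Q ≈ 10.2 L/s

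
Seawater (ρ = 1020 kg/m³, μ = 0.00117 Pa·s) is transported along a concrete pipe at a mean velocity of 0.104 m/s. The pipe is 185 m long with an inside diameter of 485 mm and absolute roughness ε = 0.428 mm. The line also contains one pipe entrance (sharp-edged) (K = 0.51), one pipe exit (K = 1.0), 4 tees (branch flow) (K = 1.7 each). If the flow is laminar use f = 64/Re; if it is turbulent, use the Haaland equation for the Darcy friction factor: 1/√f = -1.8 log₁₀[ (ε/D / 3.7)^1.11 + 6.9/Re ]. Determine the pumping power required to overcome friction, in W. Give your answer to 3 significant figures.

P ≈ 1.84 W

Reynolds number Re = ρVD/μ = 1020 · 0.104 · 0.485 / 0.00117 = 4.397e+04.
Re > 4000 → turbulent. Relative roughness ε/D = 0.000428/0.485 = 0.000882. Haaland: 1/√f = -1.8 log₁₀[(0.000882/3.7)^1.11 + 6.9/4.397e+04] = -1.8 log₁₀[9.53e-05 + 0.000157] = 6.477, so f = 0.02384.
Total minor-loss coefficient ΣK = 1·0.51 + 1·1 + 4·1.7 = 8.31.
ΔP = [f·L/D + ΣK]·(ρV²/2) = [0.02384·185/0.485 + 8.31]·(1020·0.104²/2) = [9.093 + 8.31]·5.516 = 96 Pa.
Q = V·A = 0.104·0.1847 = 0.01921 m³/s.
Pumping power P = QΔP = 0.01921·96 = 1.844 W = 1.84 W.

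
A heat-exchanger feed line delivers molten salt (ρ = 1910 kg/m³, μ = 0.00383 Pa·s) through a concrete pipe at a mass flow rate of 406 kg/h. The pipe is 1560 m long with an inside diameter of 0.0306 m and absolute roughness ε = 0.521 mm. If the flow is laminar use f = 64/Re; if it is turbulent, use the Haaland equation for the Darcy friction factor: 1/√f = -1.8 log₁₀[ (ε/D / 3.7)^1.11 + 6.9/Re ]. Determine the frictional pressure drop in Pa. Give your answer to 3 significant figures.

ṁ = 406 kg/h = 406/3600 = 0.1128 kg/s.
A = πD²/4 = π(0.0306)²/4 = 0.0007354 m²; mean velocity V = ṁ/(ρA) = 0.1128/(1910 · 0.0007354) = 0.08029 m/s.
Reynolds number Re = ρVD/μ = 1910 · 0.08029 · 0.0306 / 0.00383 = 1225.
Re < 2300 → laminar flow, so f = 64/Re = 64/1225 = 0.05224 (the turbulent correlation is not needed).
Darcy-Weisbach: ΔP = f(L/D)(ρV²/2) = 0.05224·(1560/0.0306)·(1910·0.08029²/2) = 0.05224·5.098e+04·6.156 = 1.639e+04 Pa.

ΔP ≈ 16400 Pa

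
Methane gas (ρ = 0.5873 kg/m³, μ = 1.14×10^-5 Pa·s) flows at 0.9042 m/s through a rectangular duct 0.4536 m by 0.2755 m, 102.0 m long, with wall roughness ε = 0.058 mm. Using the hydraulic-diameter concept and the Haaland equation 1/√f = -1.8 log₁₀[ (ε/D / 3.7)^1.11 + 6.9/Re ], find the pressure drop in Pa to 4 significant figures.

Hydraulic diameter D_h = 4A/P = 4·(0.4536·0.2755)/(2·(0.4536+0.2755)) = 0.4999/1.458 = 0.3428 m.
Re = ρVD_h/μ = 0.5873·0.9042·0.3428/1.14e-05 = 1.597e+04.
ε/D_h = 5.8e-05/0.3428 = 0.000169; Haaland gives 1/√f = -1.8 log₁₀[1.52e-05+0.000432] = 6.029, so f = 0.02751.
ΔP = f(L/D_h)(ρV²/2) = 0.02751·102/0.3428·0.2401 = 1.965 Pa.

ΔP ≈ 1.965 Pa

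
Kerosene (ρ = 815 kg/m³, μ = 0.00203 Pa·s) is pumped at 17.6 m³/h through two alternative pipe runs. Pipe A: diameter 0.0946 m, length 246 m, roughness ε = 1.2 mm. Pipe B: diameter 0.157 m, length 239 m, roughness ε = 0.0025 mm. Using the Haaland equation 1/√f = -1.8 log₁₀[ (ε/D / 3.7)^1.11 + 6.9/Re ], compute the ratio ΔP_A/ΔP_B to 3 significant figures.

ΔP_A/ΔP_B ≈ 20.4

Pipe A: V = Q/A = 0.004889/0.007029 = 0.6956 m/s; Re = 2.642e+04; ε/D = 0.0127; Haaland → f = 0.04303; ΔP_A = f(L/D)(ρV²/2) = 2.206e+04 Pa.
Pipe B: V = Q/A = 0.004889/0.01936 = 0.2525 m/s; Re = 1.592e+04; ε/D = 1.59e-05; Haaland → f = 0.02731; ΔP_B = f(L/D)(ρV²/2) = 1080 Pa.
ΔP_A/ΔP_B = 2.206e+04/1080 = 20.4.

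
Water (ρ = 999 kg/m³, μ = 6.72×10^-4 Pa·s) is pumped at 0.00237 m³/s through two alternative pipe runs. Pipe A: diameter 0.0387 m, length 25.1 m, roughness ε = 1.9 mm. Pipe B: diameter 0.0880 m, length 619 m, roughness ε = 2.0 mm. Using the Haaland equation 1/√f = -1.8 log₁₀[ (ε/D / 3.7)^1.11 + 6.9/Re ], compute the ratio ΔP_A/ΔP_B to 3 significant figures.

Pipe A: V = Q/A = 0.00237/0.001176 = 2.015 m/s; Re = 1.159e+05; ε/D = 0.0491; Haaland → f = 0.0713; ΔP_A = f(L/D)(ρV²/2) = 9.377e+04 Pa.
Pipe B: V = Q/A = 0.00237/0.006082 = 0.3897 m/s; Re = 5.098e+04; ε/D = 0.0227; Haaland → f = 0.05191; ΔP_B = f(L/D)(ρV²/2) = 2.769e+04 Pa.
ΔP_A/ΔP_B = 9.377e+04/2.769e+04 = 3.39.

ΔP_A/ΔP_B ≈ 3.39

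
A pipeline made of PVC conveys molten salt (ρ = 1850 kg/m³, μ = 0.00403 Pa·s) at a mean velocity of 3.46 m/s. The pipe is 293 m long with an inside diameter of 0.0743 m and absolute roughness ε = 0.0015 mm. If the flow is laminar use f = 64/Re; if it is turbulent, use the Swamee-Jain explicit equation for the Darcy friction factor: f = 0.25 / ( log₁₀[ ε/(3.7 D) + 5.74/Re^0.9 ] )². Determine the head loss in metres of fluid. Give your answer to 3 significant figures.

h_f ≈ 41.9 m

Reynolds number Re = ρVD/μ = 1850 · 3.46 · 0.0743 / 0.00403 = 1.18e+05.
Re > 4000 → turbulent. Relative roughness ε/D = 1.5e-06/0.0743 = 2.02e-05. Swamee-Jain: f = 0.25/(log₁₀[2.02e-05/3.7 + 5.74/1.18e+05^0.9])² = 0.25/(log₁₀[5.46e-06 + 0.000156])² = 0.25/(-3.791)² = 0.0174.
Darcy-Weisbach: ΔP = f(L/D)(ρV²/2) = 0.0174·(293/0.0743)·(1850·3.46²/2) = 0.0174·3943·1.107e+04 = 7.597e+05 Pa.
Head loss h_f = ΔP/(ρg) = 7.597e+05/(1850·9.81) = 41.9 m.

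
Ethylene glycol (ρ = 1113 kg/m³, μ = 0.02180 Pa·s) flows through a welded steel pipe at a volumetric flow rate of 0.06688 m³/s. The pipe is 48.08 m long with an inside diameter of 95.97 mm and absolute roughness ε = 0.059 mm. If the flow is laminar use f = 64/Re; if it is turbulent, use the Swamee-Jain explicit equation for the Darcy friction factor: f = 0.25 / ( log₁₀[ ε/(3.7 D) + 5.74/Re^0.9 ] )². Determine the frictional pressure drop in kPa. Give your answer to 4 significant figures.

ΔP ≈ 557.0 kPa

Cross-sectional area A = πD²/4 = π(0.09597)²/4 = 0.007234 m²; mean velocity V = Q/A = 0.06688/0.007234 = 9.246 m/s.
Reynolds number Re = ρVD/μ = 1113 · 9.246 · 0.09597 / 0.0218 = 4.53e+04.
Re > 4000 → turbulent. Relative roughness ε/D = 5.9e-05/0.09597 = 0.000615. Swamee-Jain: f = 0.25/(log₁₀[0.000615/3.7 + 5.74/4.53e+04^0.9])² = 0.25/(log₁₀[0.000166 + 0.00037])² = 0.25/(-3.271)² = 0.02337.
Darcy-Weisbach: ΔP = f(L/D)(ρV²/2) = 0.02337·(48.08/0.09597)·(1113·9.246²/2) = 0.02337·501·4.757e+04 = 5.57e+05 Pa.
ΔP = 5.57e+05 Pa = 557.0 kPa.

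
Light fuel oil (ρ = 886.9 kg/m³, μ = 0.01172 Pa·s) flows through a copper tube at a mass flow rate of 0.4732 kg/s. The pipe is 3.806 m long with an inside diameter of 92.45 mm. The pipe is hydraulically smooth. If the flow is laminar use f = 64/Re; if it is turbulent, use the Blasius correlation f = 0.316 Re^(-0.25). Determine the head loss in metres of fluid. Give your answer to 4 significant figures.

h_f ≈ 0.001526 m

A = πD²/4 = π(0.09245)²/4 = 0.006713 m²; mean velocity V = ṁ/(ρA) = 0.4732/(886.9 · 0.006713) = 0.07948 m/s.
Reynolds number Re = ρVD/μ = 886.9 · 0.07948 · 0.09245 / 0.0117 = 556.1.
Re < 2300 → laminar flow, so f = 64/Re = 64/556.1 = 0.1151 (the turbulent correlation is not needed).
Darcy-Weisbach: ΔP = f(L/D)(ρV²/2) = 0.1151·(3.806/0.09245)·(886.9·0.07948²/2) = 0.1151·41.17·2.801 = 13.27 Pa.
Head loss h_f = ΔP/(ρg) = 13.27/(886.9·9.81) = 0.001526 m.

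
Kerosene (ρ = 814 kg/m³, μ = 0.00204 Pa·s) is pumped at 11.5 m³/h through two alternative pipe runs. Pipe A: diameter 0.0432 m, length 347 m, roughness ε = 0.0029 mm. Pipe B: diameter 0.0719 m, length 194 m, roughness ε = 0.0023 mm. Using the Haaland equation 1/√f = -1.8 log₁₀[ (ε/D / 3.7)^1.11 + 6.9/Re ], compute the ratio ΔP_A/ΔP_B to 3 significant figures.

ΔP_A/ΔP_B ≈ 20.3

Pipe A: V = Q/A = 0.003194/0.001466 = 2.179 m/s; Re = 3.757e+04; ε/D = 6.71e-05; Haaland → f = 0.02226; ΔP_A = f(L/D)(ρV²/2) = 3.457e+05 Pa.
Pipe B: V = Q/A = 0.003194/0.00406 = 0.7868 m/s; Re = 2.257e+04; ε/D = 3.2e-05; Haaland → f = 0.02503; ΔP_B = f(L/D)(ρV²/2) = 1.702e+04 Pa.
ΔP_A/ΔP_B = 3.457e+05/1.702e+04 = 20.3.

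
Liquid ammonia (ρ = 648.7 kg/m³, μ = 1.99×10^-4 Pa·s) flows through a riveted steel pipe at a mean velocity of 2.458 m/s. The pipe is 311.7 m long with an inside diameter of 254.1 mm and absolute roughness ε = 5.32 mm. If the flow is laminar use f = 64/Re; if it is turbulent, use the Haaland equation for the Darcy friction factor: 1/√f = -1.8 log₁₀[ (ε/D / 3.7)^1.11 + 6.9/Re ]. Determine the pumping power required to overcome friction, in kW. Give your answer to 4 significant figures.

P ≈ 14.87 kW

Reynolds number Re = ρVD/μ = 648.7 · 2.458 · 0.2541 / 0.000199 = 2.036e+06.
Re > 4000 → turbulent. Relative roughness ε/D = 0.00532/0.2541 = 0.0209. Haaland: 1/√f = -1.8 log₁₀[(0.0209/3.7)^1.11 + 6.9/2.036e+06] = -1.8 log₁₀[0.0032 + 3.39e-06] = 4.489, so f = 0.04962.
Darcy-Weisbach: ΔP = f(L/D)(ρV²/2) = 0.04962·(311.7/0.2541)·(648.7·2.458²/2) = 0.04962·1227·1960 = 1.193e+05 Pa.
Q = V·A = 2.458·0.05071 = 0.1246 m³/s.
Pumping power P = QΔP = 0.1246·1.193e+05 = 14868 W = 14.87 kW.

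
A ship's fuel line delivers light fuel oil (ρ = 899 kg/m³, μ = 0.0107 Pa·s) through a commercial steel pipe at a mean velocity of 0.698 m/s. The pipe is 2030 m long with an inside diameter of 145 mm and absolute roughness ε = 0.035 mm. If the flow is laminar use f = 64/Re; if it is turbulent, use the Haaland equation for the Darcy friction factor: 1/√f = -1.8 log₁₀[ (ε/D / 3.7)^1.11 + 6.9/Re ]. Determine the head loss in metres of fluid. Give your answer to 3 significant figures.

h_f ≈ 11.3 m

Reynolds number Re = ρVD/μ = 899 · 0.698 · 0.145 / 0.0107 = 8504.
Re > 4000 → turbulent. Relative roughness ε/D = 3.5e-05/0.145 = 0.000241. Haaland: 1/√f = -1.8 log₁₀[(0.000241/3.7)^1.11 + 6.9/8504] = -1.8 log₁₀[2.26e-05 + 0.000811] = 5.542, so f = 0.03256.
Darcy-Weisbach: ΔP = f(L/D)(ρV²/2) = 0.03256·(2030/0.145)·(899·0.698²/2) = 0.03256·1.4e+04·219 = 9.983e+04 Pa.
Head loss h_f = ΔP/(ρg) = 9.983e+04/(899·9.81) = 11.3 m.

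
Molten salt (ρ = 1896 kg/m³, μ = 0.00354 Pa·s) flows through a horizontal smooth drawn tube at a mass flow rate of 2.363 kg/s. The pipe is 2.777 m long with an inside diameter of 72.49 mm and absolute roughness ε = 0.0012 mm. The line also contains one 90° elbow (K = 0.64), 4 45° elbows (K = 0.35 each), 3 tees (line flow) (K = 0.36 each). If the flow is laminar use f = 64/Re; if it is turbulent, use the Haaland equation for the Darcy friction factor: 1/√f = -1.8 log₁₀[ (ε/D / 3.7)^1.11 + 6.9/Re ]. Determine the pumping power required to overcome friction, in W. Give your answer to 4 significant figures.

P ≈ 0.4583 W

A = πD²/4 = π(0.07249)²/4 = 0.004127 m²; mean velocity V = ṁ/(ρA) = 2.363/(1896 · 0.004127) = 0.302 m/s.
Reynolds number Re = ρVD/μ = 1896 · 0.302 · 0.07249 / 0.00354 = 1.172e+04.
Re > 4000 → turbulent. Relative roughness ε/D = 1.2e-06/0.07249 = 1.66e-05. Haaland: 1/√f = -1.8 log₁₀[(1.66e-05/3.7)^1.11 + 6.9/1.172e+04] = -1.8 log₁₀[1.15e-06 + 0.000589] = 5.813, so f = 0.02959.
Total minor-loss coefficient ΣK = 1·0.64 + 4·0.35 + 3·0.36 = 3.12.
ΔP = [f·L/D + ΣK]·(ρV²/2) = [0.02959·2.777/0.07249 + 3.12]·(1896·0.302²/2) = [1.134 + 3.12]·86.45 = 367.7 Pa.
Q = ṁ/ρ = 2.363/1896 = 0.001246 m³/s.
Pumping power P = QΔP = 0.001246·367.7 = 0.45831 W = 0.4583 W.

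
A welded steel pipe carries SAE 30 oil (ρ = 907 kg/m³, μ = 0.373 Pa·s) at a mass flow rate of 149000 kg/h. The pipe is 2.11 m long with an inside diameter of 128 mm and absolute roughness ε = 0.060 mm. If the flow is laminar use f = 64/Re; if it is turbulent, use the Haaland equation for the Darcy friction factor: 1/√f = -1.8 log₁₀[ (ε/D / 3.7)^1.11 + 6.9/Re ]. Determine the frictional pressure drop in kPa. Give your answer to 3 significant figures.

ṁ = 149000 kg/h = 149000/3600 = 41.39 kg/s.
A = πD²/4 = π(0.128)²/4 = 0.01287 m²; mean velocity V = ṁ/(ρA) = 41.39/(907 · 0.01287) = 3.546 m/s.
Reynolds number Re = ρVD/μ = 907 · 3.546 · 0.128 / 0.373 = 1104.
Re < 2300 → laminar flow, so f = 64/Re = 64/1104 = 0.05798 (the turbulent correlation is not needed).
Darcy-Weisbach: ΔP = f(L/D)(ρV²/2) = 0.05798·(2.11/0.128)·(907·3.546²/2) = 0.05798·16.48·5703 = 5451 Pa.
ΔP = 5451 Pa = 5.45 kPa.

ΔP ≈ 5.45 kPa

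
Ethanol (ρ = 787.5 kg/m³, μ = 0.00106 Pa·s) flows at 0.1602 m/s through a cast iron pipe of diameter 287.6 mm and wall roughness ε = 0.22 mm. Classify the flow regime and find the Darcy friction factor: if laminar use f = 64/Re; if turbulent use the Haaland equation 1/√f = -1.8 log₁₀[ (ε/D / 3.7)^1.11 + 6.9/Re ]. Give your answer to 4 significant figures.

Re = ρVD/μ = 787.5·0.1602·0.2876/0.00106 = 3.423e+04.
Re > 4000 → turbulent. ε/D = 0.00022/0.2876 = 0.000765; Haaland: 1/√f = -1.8 log₁₀[8.13e-05 + 0.000202] = 6.387, so f = 0.02451.

f ≈ 0.02451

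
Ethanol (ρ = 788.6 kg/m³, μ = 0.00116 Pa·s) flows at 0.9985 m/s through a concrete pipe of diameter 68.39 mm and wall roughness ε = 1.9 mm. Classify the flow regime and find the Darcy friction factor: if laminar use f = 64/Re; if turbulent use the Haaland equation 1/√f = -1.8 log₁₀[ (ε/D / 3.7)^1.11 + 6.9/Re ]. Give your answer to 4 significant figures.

f ≈ 0.05619

Re = ρVD/μ = 788.6·0.9985·0.06839/0.00116 = 4.642e+04.
Re > 4000 → turbulent. ε/D = 0.0019/0.06839 = 0.0278; Haaland: 1/√f = -1.8 log₁₀[0.00438 + 0.000149] = 4.219, so f = 0.05619.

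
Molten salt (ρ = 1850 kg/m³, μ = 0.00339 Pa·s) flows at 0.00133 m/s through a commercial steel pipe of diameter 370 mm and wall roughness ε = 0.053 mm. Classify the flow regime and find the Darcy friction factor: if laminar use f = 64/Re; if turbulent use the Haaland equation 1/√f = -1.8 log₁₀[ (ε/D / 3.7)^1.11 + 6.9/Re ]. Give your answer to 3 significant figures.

Re = ρVD/μ = 1850·0.00133·0.37/0.00339 = 268.6.
Re < 2300 → laminar, so f = 64/Re = 0.2383 (roughness is irrelevant in laminar flow).

f ≈ 0.238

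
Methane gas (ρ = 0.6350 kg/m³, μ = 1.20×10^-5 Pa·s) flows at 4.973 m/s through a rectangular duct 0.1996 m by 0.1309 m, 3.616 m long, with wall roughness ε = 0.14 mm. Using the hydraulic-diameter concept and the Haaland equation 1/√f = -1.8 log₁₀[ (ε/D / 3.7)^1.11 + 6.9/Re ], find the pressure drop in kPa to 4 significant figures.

ΔP ≈ 0.004318 kPa

Hydraulic diameter D_h = 4A/P = 4·(0.1996·0.1309)/(2·(0.1996+0.1309)) = 0.1045/0.661 = 0.1581 m.
Re = ρVD_h/μ = 0.635·4.973·0.1581/1.2e-05 = 4.161e+04.
ε/D_h = 0.00014/0.1581 = 0.000885; Haaland gives 1/√f = -1.8 log₁₀[9.56e-05+0.000166] = 6.449, so f = 0.02405.
ΔP = f(L/D_h)(ρV²/2) = 0.02405·3.616/0.1581·7.852 = 4.318 Pa.
ΔP = 0.004318 kPa.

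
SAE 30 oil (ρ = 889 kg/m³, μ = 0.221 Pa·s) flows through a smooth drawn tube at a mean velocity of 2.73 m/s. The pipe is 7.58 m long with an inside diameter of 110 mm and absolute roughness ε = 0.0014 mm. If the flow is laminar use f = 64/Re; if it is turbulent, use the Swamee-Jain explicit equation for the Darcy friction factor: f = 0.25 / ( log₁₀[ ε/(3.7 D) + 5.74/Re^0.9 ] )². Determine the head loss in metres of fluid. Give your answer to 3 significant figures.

h_f ≈ 1.39 m

Reynolds number Re = ρVD/μ = 889 · 2.73 · 0.11 / 0.221 = 1208.
Re < 2300 → laminar flow, so f = 64/Re = 64/1208 = 0.05298 (the turbulent correlation is not needed).
Darcy-Weisbach: ΔP = f(L/D)(ρV²/2) = 0.05298·(7.58/0.11)·(889·2.73²/2) = 0.05298·68.91·3313 = 1.209e+04 Pa.
Head loss h_f = ΔP/(ρg) = 1.209e+04/(889·9.81) = 1.39 m.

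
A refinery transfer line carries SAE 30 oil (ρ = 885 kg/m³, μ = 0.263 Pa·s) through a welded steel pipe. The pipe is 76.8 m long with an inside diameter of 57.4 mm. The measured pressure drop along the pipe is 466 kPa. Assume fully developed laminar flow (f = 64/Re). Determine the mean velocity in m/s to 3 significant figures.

V ≈ 2.38 m/s

For laminar flow, f = 64/Re with Re = ρVD/μ, so Darcy-Weisbach reduces to ΔP = 32μLV/D². Solving for V: V = ΔP·D²/(32μL) = 4.66e+05·(0.0574)²/(32·0.263·76.8) = 2.375 m/s.
Check: Re = ρVD/μ = 885·2.375·0.0574/0.263 = 458.8 < 2300, so the laminar assumption holds.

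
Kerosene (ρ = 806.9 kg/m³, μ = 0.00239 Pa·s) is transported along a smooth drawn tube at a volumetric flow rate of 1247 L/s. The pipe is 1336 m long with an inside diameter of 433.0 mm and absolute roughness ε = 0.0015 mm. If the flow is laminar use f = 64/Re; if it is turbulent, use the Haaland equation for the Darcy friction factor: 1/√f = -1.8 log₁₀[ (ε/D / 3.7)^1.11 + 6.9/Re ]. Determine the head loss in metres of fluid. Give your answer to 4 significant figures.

h_f ≈ 126.9 m

Q = 1247 L/s = 1247/1000 = 1.247 m³/s.
Cross-sectional area A = πD²/4 = π(0.433)²/4 = 0.1473 m²; mean velocity V = Q/A = 1.247/0.1473 = 8.468 m/s.
Reynolds number Re = ρVD/μ = 806.9 · 8.468 · 0.433 / 0.00239 = 1.238e+06.
Re > 4000 → turbulent. Relative roughness ε/D = 1.5e-06/0.433 = 3.46e-06. Haaland: 1/√f = -1.8 log₁₀[(3.46e-06/3.7)^1.11 + 6.9/1.238e+06] = -1.8 log₁₀[2.03e-07 + 5.57e-06] = 9.429, so f = 0.01125.
Darcy-Weisbach: ΔP = f(L/D)(ρV²/2) = 0.01125·(1336/0.433)·(806.9·8.468²/2) = 0.01125·3085·2.893e+04 = 1.004e+06 Pa.
Head loss h_f = ΔP/(ρg) = 1.004e+06/(806.9·9.81) = 126.9 m.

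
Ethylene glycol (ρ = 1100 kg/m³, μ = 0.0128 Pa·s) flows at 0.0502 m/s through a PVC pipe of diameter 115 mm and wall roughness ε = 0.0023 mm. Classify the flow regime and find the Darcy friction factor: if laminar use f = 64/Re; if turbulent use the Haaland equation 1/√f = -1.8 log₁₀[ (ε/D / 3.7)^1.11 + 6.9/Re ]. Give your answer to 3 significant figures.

f ≈ 0.129

Re = ρVD/μ = 1100·0.0502·0.115/0.0128 = 496.1.
Re < 2300 → laminar, so f = 64/Re = 0.129 (roughness is irrelevant in laminar flow).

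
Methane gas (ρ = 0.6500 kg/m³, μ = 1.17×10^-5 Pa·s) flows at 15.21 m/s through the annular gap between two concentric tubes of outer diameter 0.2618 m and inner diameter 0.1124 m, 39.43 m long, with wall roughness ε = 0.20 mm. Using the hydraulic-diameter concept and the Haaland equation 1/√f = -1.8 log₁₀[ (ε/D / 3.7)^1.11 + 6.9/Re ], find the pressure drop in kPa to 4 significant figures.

Hydraulic diameter D_h = 4A/P = D_o - D_i = 0.2618 - 0.1124 = 0.1494 m.
Re = ρVD_h/μ = 0.65·15.21·0.1494/1.17e-05 = 1.262e+05.
ε/D_h = 0.0002/0.1494 = 0.00134; Haaland gives 1/√f = -1.8 log₁₀[0.000151+5.47e-05] = 6.635, so f = 0.02271.
ΔP = f(L/D_h)(ρV²/2) = 0.02271·39.43/0.1494·75.19 = 450.7 Pa.
ΔP = 0.4507 kPa.

ΔP ≈ 0.4507 kPa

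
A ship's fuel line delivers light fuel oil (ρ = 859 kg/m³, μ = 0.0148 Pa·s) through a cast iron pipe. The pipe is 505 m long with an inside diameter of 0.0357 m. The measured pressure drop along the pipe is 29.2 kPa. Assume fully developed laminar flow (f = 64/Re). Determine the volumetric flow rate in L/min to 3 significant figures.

Q ≈ 9.35 L/min

For laminar flow, f = 64/Re with Re = ρVD/μ, so Darcy-Weisbach reduces to ΔP = 32μLV/D². Solving for V: V = ΔP·D²/(32μL) = 2.92e+04·(0.0357)²/(32·0.0148·505) = 0.1556 m/s.
Check: Re = ρVD/μ = 859·0.1556·0.0357/0.0148 = 322.4 < 2300, so the laminar assumption holds.
Q = V·A = 0.1556·(π/4·0.0357²) = 0.0001558 m³/s = 9.35 L/min.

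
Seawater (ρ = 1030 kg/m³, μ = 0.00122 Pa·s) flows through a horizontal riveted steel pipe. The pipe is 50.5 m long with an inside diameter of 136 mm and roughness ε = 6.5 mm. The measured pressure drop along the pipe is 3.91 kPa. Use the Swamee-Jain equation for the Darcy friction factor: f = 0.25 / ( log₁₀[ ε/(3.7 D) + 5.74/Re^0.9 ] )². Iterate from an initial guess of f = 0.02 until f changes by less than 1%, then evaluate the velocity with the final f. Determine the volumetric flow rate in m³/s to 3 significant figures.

Rearranging Darcy-Weisbach: V = √(2·ΔP·D/(f·L·ρ)). With ε/D = 0.0065/0.136 = 0.0478, iterate starting from f = 0.02:
  f = 0.02 → V = √(2·3910·0.136/(0.02·50.5·1030)) = 1.011 m/s; Re = ρVD/μ = 1.161e+05; f → 0.07047
  f = 0.07047 → V = 0.5387 m/s; Re = 6.185e+04; f → 0.07077
Converged (Δf/f < 1%). With the final f = 0.07077: V = √(2·3910·0.136/(0.07077·50.5·1030)) = 0.5375 m/s.
Q = V·A = 0.5375·(π/4·0.136²) = 0.007808 m³/s = 0.00781 m³/s.

Q ≈ 0.00781 m³/s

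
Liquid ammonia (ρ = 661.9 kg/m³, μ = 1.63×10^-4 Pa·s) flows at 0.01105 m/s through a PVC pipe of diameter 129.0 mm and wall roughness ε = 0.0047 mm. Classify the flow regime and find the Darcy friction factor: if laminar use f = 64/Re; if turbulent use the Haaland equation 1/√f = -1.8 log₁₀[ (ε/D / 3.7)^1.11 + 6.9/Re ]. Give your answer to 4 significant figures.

Re = ρVD/μ = 661.9·0.01105·0.129/0.000163 = 5788.
Re > 4000 → turbulent. ε/D = 4.7e-06/0.129 = 3.64e-05; Haaland: 1/√f = -1.8 log₁₀[2.77e-06 + 0.00119] = 5.261, so f = 0.03613.

f ≈ 0.03613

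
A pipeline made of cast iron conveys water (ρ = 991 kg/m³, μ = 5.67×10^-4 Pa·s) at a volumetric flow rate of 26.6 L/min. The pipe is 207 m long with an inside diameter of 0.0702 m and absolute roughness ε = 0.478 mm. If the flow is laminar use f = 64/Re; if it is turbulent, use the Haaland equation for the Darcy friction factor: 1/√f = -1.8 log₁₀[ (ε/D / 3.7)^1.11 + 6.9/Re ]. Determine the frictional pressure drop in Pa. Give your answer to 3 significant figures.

Q = 26.6 L/min = 26.6/60000 = 0.0004433 m³/s.
Cross-sectional area A = πD²/4 = π(0.0702)²/4 = 0.00387 m²; mean velocity V = Q/A = 0.0004433/0.00387 = 0.1145 m/s.
Reynolds number Re = ρVD/μ = 991 · 0.1145 · 0.0702 / 0.000567 = 1.405e+04.
Re > 4000 → turbulent. Relative roughness ε/D = 0.000478/0.0702 = 0.00681. Haaland: 1/√f = -1.8 log₁₀[(0.00681/3.7)^1.11 + 6.9/1.405e+04] = -1.8 log₁₀[0.000921 + 0.000491] = 5.131, so f = 0.03799.
Darcy-Weisbach: ΔP = f(L/D)(ρV²/2) = 0.03799·(207/0.0702)·(991·0.1145²/2) = 0.03799·2949·6.501 = 728.2 Pa.

ΔP ≈ 728 Pa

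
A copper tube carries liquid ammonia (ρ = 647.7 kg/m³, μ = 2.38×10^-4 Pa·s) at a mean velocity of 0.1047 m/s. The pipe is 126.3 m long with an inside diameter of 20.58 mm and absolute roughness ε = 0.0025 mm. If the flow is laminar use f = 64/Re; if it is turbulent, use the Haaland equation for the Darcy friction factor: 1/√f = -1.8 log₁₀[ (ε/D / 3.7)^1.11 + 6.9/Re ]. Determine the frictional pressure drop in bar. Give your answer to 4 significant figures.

ΔP ≈ 0.007857 bar

Reynolds number Re = ρVD/μ = 647.7 · 0.1047 · 0.02058 / 0.000238 = 5864.
Re > 4000 → turbulent. Relative roughness ε/D = 2.5e-06/0.02058 = 0.000121. Haaland: 1/√f = -1.8 log₁₀[(0.000121/3.7)^1.11 + 6.9/5864] = -1.8 log₁₀[1.05e-05 + 0.00118] = 5.266, so f = 0.03606.
Darcy-Weisbach: ΔP = f(L/D)(ρV²/2) = 0.03606·(126.3/0.02058)·(647.7·0.1047²/2) = 0.03606·6137·3.55 = 785.7 Pa.
ΔP = 785.7 Pa = 0.007857 bar.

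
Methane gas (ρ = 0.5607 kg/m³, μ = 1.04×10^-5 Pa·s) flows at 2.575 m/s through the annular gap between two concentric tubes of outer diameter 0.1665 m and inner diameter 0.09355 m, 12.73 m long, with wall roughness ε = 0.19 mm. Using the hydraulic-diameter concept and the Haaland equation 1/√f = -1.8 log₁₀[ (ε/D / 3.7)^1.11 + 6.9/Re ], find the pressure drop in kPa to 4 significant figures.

ΔP ≈ 0.01112 kPa

Hydraulic diameter D_h = 4A/P = D_o - D_i = 0.1665 - 0.09355 = 0.07295 m.
Re = ρVD_h/μ = 0.5607·2.575·0.07295/1.04e-05 = 1.013e+04.
ε/D_h = 0.00019/0.07295 = 0.0026; Haaland gives 1/√f = -1.8 log₁₀[0.000317+0.000681] = 5.401, so f = 0.03427.
ΔP = f(L/D_h)(ρV²/2) = 0.03427·12.73/0.07295·1.859 = 11.12 Pa.
ΔP = 0.01112 kPa.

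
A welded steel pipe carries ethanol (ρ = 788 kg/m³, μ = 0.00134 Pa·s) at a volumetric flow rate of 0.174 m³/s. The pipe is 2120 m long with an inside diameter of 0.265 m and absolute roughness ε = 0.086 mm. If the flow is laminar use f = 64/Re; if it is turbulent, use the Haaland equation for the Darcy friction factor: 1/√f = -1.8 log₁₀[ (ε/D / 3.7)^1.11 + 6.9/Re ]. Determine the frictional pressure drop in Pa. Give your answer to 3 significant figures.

ΔP ≈ 513000 Pa

Cross-sectional area A = πD²/4 = π(0.265)²/4 = 0.05515 m²; mean velocity V = Q/A = 0.174/0.05515 = 3.155 m/s.
Reynolds number Re = ρVD/μ = 788 · 3.155 · 0.265 / 0.00134 = 4.916e+05.
Re > 4000 → turbulent. Relative roughness ε/D = 8.6e-05/0.265 = 0.000325. Haaland: 1/√f = -1.8 log₁₀[(0.000325/3.7)^1.11 + 6.9/4.916e+05] = -1.8 log₁₀[3.14e-05 + 1.4e-05] = 7.817, so f = 0.01637.
Darcy-Weisbach: ΔP = f(L/D)(ρV²/2) = 0.01637·(2120/0.265)·(788·3.155²/2) = 0.01637·8000·3921 = 5.134e+05 Pa.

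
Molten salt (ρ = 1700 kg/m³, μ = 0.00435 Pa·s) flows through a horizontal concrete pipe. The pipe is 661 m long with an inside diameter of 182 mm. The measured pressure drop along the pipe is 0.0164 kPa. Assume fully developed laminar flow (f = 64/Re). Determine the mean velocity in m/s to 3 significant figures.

V ≈ 0.00590 m/s

For laminar flow, f = 64/Re with Re = ρVD/μ, so Darcy-Weisbach reduces to ΔP = 32μLV/D². Solving for V: V = ΔP·D²/(32μL) = 16.4·(0.182)²/(32·0.00435·661) = 0.005904 m/s.
Check: Re = ρVD/μ = 1700·0.005904·0.182/0.00435 = 419.9 < 2300, so the laminar assumption holds.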